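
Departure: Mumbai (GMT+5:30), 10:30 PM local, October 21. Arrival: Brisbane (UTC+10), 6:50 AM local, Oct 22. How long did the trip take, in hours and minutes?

3 hours 50 minutes

Departure in UTC: 10:30 PM − 5:30 = 5:00 PM on Oct 21.
Arrival in UTC: 6:50 AM − 10:00 = 8:50 PM on Oct 21.
Elapsed = 8:50 PM − 5:00 PM = 3 hours 50 minutes.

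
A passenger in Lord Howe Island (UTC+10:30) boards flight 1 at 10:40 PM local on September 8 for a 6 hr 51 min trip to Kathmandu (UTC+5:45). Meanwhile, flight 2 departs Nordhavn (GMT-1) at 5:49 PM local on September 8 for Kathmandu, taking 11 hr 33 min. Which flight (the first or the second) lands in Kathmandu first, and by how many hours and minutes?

the first, by 11 hours 21 minutes

Flight 1 in UTC: 10:40 PM − 10:30 = 12:10 PM on Sep 8.
+6 hours 51 minutes → arrive 7:01 PM UTC on Sep 8.
Flight 2 in UTC: 5:49 PM + 1:00 = 6:49 PM on Sep 8.
+11 hours and 33 minutes → arrive 6:22 AM UTC on Sep 9.
Flight 1 lands earlier by 11 hours 21 minutes.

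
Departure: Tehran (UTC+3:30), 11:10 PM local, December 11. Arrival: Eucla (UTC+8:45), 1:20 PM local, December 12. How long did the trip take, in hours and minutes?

8 hours 55 minutes

Departure in UTC: 11:10 PM − 3:30 = 7:40 PM on Dec 11.
Arrival in UTC: 1:20 PM − 8:45 = 4:35 AM on Dec 12.
Elapsed = 4:35 AM − 7:40 PM (+1 day) = 8 hours 55 minutes.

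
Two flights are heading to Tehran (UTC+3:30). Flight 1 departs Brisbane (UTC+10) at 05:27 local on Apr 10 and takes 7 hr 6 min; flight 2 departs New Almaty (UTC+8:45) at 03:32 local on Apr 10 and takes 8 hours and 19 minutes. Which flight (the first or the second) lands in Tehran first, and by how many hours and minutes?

Flight 1 in UTC: 05:27 − 10:00 = 19:27 on Apr 9.
+7 hours and 6 minutes → arrive 02:33 UTC on Apr 10.
Flight 2 in UTC: 03:32 − 8:45 = 18:47 on Apr 9.
+8 hours 19 minutes → arrive 03:06 UTC on Apr 10.
Flight 1 lands earlier by 33 minutes.

the first, by 33 minutes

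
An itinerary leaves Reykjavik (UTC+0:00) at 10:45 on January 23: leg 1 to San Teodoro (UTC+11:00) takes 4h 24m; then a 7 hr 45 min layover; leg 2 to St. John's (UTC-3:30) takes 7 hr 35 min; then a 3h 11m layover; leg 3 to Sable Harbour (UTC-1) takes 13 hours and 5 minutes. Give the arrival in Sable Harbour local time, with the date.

21:45 on Jan 24

Reykjavik is at UTC+0, so departure is already 10:45 UTC on Jan 23.
Add 4 hours and 24 minutes leg 1 → 15:09 UTC.
Add 7 hours and 45 minutes layover in San Teodoro → 22:54 UTC.
Add 7 hours and 35 minutes leg 2 → 06:29 UTC (Jan 24).
Add 3 hours and 11 minutes layover in St. John's → 09:40 UTC.
Add 13 hours and 5 minutes leg 3 → 22:45 UTC.
Sable Harbour is UTC−1:00, so local arrival = 22:45 − 1:00 = 21:45 on Jan 24.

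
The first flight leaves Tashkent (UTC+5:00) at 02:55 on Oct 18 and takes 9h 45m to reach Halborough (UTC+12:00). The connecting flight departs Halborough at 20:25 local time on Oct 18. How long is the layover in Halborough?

45 minutes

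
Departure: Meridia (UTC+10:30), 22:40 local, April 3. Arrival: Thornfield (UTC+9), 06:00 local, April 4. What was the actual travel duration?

Departure in UTC: 22:40 − 10:30 = 12:10 on Apr 3.
Arrival in UTC: 06:00 − 9:00 = 21:00 on Apr 3.
Elapsed = 21:00 − 12:10 = 8 hours 50 minutes.

8 hours 50 minutes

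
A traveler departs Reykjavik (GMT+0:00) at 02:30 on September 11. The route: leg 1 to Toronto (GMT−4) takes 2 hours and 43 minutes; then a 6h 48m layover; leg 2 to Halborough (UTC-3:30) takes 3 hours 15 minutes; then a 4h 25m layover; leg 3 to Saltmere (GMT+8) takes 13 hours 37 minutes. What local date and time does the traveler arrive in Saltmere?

Reykjavik is at UTC+0, so departure is already 02:30 UTC on Sep 11.
Add 2 hours 43 minutes leg 1 → 05:13 UTC.
Add 6 hours and 48 minutes layover in Toronto → 12:01 UTC.
Add 3 hours and 15 minutes leg 2 → 15:16 UTC.
Add 4 hours 25 minutes layover in Halborough → 19:41 UTC.
Add 13 hours and 37 minutes leg 3 → 09:18 UTC (Sep 12).
Saltmere is UTC+8:00, so local arrival = 09:18 + 8:00 = 17:18 on Sep 12.

17:18 on Sep 12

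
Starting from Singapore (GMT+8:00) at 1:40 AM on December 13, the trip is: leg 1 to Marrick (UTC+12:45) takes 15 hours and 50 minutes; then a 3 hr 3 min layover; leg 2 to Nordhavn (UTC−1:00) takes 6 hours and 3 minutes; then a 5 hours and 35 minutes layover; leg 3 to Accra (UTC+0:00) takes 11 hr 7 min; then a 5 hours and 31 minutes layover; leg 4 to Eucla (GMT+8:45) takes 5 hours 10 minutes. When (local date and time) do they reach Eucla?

6:44 AM on December 15

Convert departure to UTC: 1:40 AM − 8:00 = 5:40 PM UTC on Dec 12.
Add 15 hours and 50 minutes leg 1 → 9:30 AM UTC (Dec 13).
Add 3 hours and 3 minutes layover in Marrick → 12:33 PM UTC.
Add 6 hours 3 minutes leg 2 → 6:36 PM UTC.
Add 5 hours 35 minutes layover in Nordhavn → 12:11 AM UTC (Dec 14).
Add 11 hours and 7 minutes leg 3 → 11:18 AM UTC.
Add 5 hours 31 minutes layover in Accra → 4:49 PM UTC.
Add 5 hours and 10 minutes leg 4 → 9:59 PM UTC.
Eucla is UTC+8:45, so local arrival = 9:59 PM + 8:45 = 6:44 AM on Dec 15.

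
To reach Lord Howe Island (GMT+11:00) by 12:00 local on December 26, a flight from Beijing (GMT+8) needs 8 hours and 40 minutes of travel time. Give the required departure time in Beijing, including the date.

Target arrival in UTC: 12:00 − 11:00 = 01:00 on Dec 26.
Subtract 8 hours 40 minutes → departure 16:20 UTC on Dec 25.
Beijing is UTC+8:00: 16:20 + 8:00 = 00:20 on Dec 26.

00:20 on December 26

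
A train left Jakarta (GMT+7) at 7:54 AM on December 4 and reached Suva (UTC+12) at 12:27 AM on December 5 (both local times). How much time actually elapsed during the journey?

Departure in UTC: 7:54 AM − 7:00 = 12:54 AM on Dec 4.
Arrival in UTC: 12:27 AM − 12:00 = 12:27 PM on Dec 4.
Elapsed = 12:27 PM − 12:54 AM = 11 hours 33 minutes.

11 hours 33 minutes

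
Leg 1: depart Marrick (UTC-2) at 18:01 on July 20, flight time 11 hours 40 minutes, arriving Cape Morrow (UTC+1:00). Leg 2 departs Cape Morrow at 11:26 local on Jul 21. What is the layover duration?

2 hours 45 minutes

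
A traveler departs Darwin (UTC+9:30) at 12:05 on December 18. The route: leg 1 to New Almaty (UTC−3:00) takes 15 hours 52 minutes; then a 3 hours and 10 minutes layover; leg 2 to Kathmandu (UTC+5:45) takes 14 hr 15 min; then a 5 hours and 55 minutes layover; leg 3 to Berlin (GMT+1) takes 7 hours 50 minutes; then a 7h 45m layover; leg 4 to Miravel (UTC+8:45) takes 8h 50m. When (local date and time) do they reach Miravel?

Convert departure to UTC: 12:05 − 9:30 = 02:35 UTC on Dec 18.
Add 15 hours and 52 minutes leg 1 → 18:27 UTC.
Add 3 hours 10 minutes layover in New Almaty → 21:37 UTC.
Add 14 hours and 15 minutes leg 2 → 11:52 UTC (Dec 19).
Add 5 hours 55 minutes layover in Kathmandu → 17:47 UTC.
Add 7 hours and 50 minutes leg 3 → 01:37 UTC (Dec 20).
Add 7 hours and 45 minutes layover in Berlin → 09:22 UTC.
Add 8 hours 50 minutes leg 4 → 18:12 UTC.
Miravel is UTC+8:45, so local arrival = 18:12 + 8:45 = 02:57 on Dec 21.

02:57 on December 21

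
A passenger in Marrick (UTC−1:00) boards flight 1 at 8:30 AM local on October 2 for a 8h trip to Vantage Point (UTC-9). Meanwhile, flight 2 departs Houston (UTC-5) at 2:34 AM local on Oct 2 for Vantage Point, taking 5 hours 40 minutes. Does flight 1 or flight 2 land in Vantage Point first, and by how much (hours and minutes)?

Flight 1 in UTC: 8:30 AM + 1:00 = 9:30 AM on Oct 2.
+8 hours → arrive 5:30 PM UTC on Oct 2.
Flight 2 in UTC: 2:34 AM + 5:00 = 7:34 AM on Oct 2.
+5 hours 40 minutes → arrive 1:14 PM UTC on Oct 2.
Flight 2 lands earlier by 4 hours 16 minutes.

the second, by 4 hours 16 minutes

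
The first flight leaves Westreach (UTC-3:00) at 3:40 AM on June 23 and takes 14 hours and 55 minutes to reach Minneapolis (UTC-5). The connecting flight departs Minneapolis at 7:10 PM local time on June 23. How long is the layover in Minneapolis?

2 hours 35 minutes

Convert departure to UTC: 3:40 AM + 3:00 = 6:40 AM UTC on Jun 23.
Add 14 hours and 55 minutes flight time → 9:35 PM UTC.
Minneapolis is UTC−5:00, so local arrival = 9:35 PM − 5:00 = 4:35 PM on Jun 23.
Layover = 7:10 PM − 4:35 PM = 2 hours 35 minutes.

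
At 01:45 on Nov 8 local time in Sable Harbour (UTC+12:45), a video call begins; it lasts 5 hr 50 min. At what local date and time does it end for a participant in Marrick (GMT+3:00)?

21:50 on November 7

Convert start to UTC: 01:45 − 12:45 = 13:00 UTC on Nov 7.
Add 5 hours and 50 minutes duration → 18:50 UTC.
Marrick is UTC+3:00, so local end time = 18:50 + 3:00 = 21:50 on Nov 7.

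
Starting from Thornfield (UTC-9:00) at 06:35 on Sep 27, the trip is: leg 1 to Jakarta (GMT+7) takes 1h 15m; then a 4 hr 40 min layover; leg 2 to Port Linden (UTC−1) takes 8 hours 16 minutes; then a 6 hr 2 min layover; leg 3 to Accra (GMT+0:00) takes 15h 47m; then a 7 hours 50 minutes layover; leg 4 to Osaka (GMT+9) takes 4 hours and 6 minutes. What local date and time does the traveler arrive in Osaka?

Convert departure to UTC: 06:35 + 9:00 = 15:35 UTC on Sep 27.
Add 1 hour and 15 minutes leg 1 → 16:50 UTC.
Add 4 hours 40 minutes layover in Jakarta → 21:30 UTC.
Add 8 hours and 16 minutes leg 2 → 05:46 UTC (Sep 28).
Add 6 hours 2 minutes layover in Port Linden → 11:48 UTC.
Add 15 hours 47 minutes leg 3 → 03:35 UTC (Sep 29).
Add 7 hours 50 minutes layover in Accra → 11:25 UTC.
Add 4 hours 6 minutes leg 4 → 15:31 UTC.
Osaka is UTC+9:00, so local arrival = 15:31 + 9:00 = 00:31 on Sep 30.

00:31 on Sep 30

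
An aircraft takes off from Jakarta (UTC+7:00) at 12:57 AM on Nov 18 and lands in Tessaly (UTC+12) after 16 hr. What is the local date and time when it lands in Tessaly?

9:57 PM on November 18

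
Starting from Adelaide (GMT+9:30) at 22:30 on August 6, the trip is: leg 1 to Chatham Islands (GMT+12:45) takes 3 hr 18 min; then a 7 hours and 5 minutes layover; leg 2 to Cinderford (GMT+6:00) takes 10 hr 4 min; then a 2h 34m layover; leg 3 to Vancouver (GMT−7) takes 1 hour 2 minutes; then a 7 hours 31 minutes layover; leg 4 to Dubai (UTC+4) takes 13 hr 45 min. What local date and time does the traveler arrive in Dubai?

Convert departure to UTC: 22:30 − 9:30 = 13:00 UTC on Aug 6.
Add 3 hours 18 minutes leg 1 → 16:18 UTC.
Add 7 hours and 5 minutes layover in Chatham Islands → 23:23 UTC.
Add 10 hours and 4 minutes leg 2 → 09:27 UTC (Aug 7).
Add 2 hours 34 minutes layover in Cinderford → 12:01 UTC.
Add 1 hour 2 minutes leg 3 → 13:03 UTC.
Add 7 hours and 31 minutes layover in Vancouver → 20:34 UTC.
Add 13 hours 45 minutes leg 4 → 10:19 UTC (Aug 8).
Dubai is UTC+4:00, so local arrival = 10:19 + 4:00 = 14:19 on Aug 8.

14:19 on August 8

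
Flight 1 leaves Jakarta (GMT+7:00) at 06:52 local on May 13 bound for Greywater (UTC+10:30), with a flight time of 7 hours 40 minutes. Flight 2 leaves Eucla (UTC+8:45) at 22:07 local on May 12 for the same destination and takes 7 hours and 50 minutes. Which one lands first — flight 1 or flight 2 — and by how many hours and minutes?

Flight 1 in UTC: 06:52 − 7:00 = 23:52 on May 12.
+7 hours 40 minutes → arrive 07:32 UTC on May 13.
Flight 2 in UTC: 22:07 − 8:45 = 13:22 on May 12.
+7 hours 50 minutes → arrive 21:12 UTC on May 12.
Flight 2 lands earlier by 10 hours 20 minutes.

the second, by 10 hours 20 minutes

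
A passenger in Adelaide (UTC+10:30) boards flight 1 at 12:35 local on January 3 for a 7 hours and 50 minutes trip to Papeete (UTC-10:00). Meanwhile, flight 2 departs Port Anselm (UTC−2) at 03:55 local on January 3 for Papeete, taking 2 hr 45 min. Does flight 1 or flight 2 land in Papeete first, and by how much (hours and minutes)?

the second, by 1 hour 15 minutes

Flight 1 in UTC: 12:35 − 10:30 = 02:05 on Jan 3.
+7 hours and 50 minutes → arrive 09:55 UTC on Jan 3.
Flight 2 in UTC: 03:55 + 2:00 = 05:55 on Jan 3.
+2 hours and 45 minutes → arrive 08:40 UTC on Jan 3.
Flight 2 lands earlier by 1 hour 15 minutes.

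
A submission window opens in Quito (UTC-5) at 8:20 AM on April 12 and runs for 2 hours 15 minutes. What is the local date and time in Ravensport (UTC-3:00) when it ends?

Convert start to UTC: 8:20 AM + 5:00 = 1:20 PM UTC on Apr 12.
Add 2 hours 15 minutes duration → 3:35 PM UTC.
Ravensport is UTC−3:00, so local end time = 3:35 PM − 3:00 = 12:35 PM on Apr 12.

12:35 PM on April 12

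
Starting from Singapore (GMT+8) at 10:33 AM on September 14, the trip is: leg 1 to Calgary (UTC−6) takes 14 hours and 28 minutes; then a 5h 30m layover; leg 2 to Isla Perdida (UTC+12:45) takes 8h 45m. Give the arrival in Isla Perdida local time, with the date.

8:01 PM on September 15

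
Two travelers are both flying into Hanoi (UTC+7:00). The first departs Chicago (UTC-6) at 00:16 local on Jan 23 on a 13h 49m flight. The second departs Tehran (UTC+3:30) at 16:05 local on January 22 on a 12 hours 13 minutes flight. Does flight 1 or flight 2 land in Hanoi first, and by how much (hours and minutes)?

the second, by 19 hours 17 minutes

Flight 1 in UTC: 00:16 + 6:00 = 06:16 on Jan 23.
+13 hours and 49 minutes → arrive 20:05 UTC on Jan 23.
Flight 2 in UTC: 16:05 − 3:30 = 12:35 on Jan 22.
+12 hours and 13 minutes → arrive 00:48 UTC on Jan 23.
Flight 2 lands earlier by 19 hours 17 minutes.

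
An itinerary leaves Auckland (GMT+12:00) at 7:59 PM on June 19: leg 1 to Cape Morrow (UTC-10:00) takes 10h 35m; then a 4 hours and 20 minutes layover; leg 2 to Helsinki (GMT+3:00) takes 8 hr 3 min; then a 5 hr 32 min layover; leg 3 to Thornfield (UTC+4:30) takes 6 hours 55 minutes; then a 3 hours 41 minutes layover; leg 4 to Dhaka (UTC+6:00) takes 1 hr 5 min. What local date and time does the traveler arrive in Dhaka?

Convert departure to UTC: 7:59 PM − 12:00 = 7:59 AM UTC on Jun 19.
Add 10 hours and 35 minutes leg 1 → 6:34 PM UTC.
Add 4 hours 20 minutes layover in Cape Morrow → 10:54 PM UTC.
Add 8 hours 3 minutes leg 2 → 6:57 AM UTC (Jun 20).
Add 5 hours 32 minutes layover in Helsinki → 12:29 PM UTC.
Add 6 hours and 55 minutes leg 3 → 7:24 PM UTC.
Add 3 hours 41 minutes layover in Thornfield → 11:05 PM UTC.
Add 1 hour 5 minutes leg 4 → 12:10 AM UTC (Jun 21).
Dhaka is UTC+6:00, so local arrival = 12:10 AM + 6:00 = 6:10 AM on Jun 21.

6:10 AM on Jun 21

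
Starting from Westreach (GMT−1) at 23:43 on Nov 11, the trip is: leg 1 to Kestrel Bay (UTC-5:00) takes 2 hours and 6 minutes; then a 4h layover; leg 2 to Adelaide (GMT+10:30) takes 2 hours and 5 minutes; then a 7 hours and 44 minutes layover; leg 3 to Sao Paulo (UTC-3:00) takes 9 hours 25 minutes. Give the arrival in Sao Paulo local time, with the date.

Convert departure to UTC: 23:43 + 1:00 = 00:43 UTC on Nov 12.
Add 2 hours and 6 minutes leg 1 → 02:49 UTC.
Add 4 hours layover in Kestrel Bay → 06:49 UTC.
Add 2 hours and 5 minutes leg 2 → 08:54 UTC.
Add 7 hours 44 minutes layover in Adelaide → 16:38 UTC.
Add 9 hours and 25 minutes leg 3 → 02:03 UTC (Nov 13).
Sao Paulo is UTC−3:00, so local arrival = 02:03 − 3:00 = 23:03 on Nov 12.

23:03 on Nov 12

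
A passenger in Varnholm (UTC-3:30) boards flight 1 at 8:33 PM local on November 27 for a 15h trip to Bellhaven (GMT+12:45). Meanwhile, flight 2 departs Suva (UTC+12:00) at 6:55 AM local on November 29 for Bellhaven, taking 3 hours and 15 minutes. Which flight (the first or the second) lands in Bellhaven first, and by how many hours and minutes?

the first, by 7 hours 7 minutes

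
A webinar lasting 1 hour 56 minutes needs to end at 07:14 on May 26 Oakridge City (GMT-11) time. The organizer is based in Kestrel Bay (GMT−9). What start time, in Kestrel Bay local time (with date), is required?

07:18 on May 26

Target end time in UTC: 07:14 + 11:00 = 18:14 on May 26.
Subtract 1 hour and 56 minutes → start 16:18 UTC on May 26.
Kestrel Bay is UTC−9:00: 16:18 − 9:00 = 07:18 on May 26.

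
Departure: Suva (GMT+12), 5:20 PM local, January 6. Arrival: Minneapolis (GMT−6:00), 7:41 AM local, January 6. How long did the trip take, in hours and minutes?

8 hours 21 minutes

Departure in UTC: 5:20 PM − 12:00 = 5:20 AM on Jan 6.
Arrival in UTC: 7:41 AM + 6:00 = 1:41 PM on Jan 6.
Elapsed = 1:41 PM − 5:20 AM = 8 hours 21 minutes.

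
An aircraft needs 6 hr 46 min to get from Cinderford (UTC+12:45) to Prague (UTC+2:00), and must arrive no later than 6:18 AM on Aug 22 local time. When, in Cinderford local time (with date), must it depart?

10:17 AM on August 22

Target arrival in UTC: 6:18 AM − 2:00 = 4:18 AM on Aug 22.
Subtract 6 hours and 46 minutes → departure 9:32 PM UTC on Aug 21.
Cinderford is UTC+12:45: 9:32 PM + 12:45 = 10:17 AM on Aug 22.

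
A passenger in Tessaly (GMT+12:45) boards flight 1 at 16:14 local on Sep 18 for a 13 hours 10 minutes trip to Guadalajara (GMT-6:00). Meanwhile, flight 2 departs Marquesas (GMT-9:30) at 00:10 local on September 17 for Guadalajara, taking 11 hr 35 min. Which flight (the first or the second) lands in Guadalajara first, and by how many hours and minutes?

the second, by 19 hours 24 minutes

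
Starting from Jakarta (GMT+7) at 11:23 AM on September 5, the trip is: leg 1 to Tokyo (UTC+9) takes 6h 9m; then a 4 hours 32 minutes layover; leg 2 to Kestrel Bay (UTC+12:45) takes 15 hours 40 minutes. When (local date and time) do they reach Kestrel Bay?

7:29 PM on September 6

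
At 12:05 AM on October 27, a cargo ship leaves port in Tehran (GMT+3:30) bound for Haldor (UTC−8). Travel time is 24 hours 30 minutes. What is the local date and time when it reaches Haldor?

Convert departure to UTC: 12:05 AM − 3:30 = 8:35 PM UTC on Oct 26.
Add 24 hours and 30 minutes travel time → 9:05 PM UTC (Oct 27).
Haldor is UTC−8:00, so local arrival = 9:05 PM − 8:00 = 1:05 PM on Oct 27.

1:05 PM on October 27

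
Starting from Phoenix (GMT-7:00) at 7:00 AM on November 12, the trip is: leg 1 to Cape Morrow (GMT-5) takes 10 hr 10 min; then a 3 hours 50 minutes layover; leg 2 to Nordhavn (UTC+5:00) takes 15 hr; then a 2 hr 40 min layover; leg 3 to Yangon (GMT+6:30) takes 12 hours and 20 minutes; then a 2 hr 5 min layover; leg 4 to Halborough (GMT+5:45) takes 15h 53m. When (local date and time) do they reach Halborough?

Convert departure to UTC: 7:00 AM + 7:00 = 2:00 PM UTC on Nov 12.
Add 10 hours and 10 minutes leg 1 → 12:10 AM UTC (Nov 13).
Add 3 hours and 50 minutes layover in Cape Morrow → 4:00 AM UTC.
Add 15 hours leg 2 → 7:00 PM UTC.
Add 2 hours and 40 minutes layover in Nordhavn → 9:40 PM UTC.
Add 12 hours and 20 minutes leg 3 → 10:00 AM UTC (Nov 14).
Add 2 hours and 5 minutes layover in Yangon → 12:05 PM UTC.
Add 15 hours and 53 minutes leg 4 → 3:58 AM UTC (Nov 15).
Halborough is UTC+5:45, so local arrival = 3:58 AM + 5:45 = 9:43 AM on Nov 15.

9:43 AM on Nov 15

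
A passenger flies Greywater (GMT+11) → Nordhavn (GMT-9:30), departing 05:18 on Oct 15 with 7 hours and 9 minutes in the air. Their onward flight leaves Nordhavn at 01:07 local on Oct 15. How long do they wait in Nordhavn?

9 hours 10 minutes

Convert departure to UTC: 05:18 − 11:00 = 18:18 UTC on Oct 14.
Add 7 hours and 9 minutes flight time → 01:27 UTC (Oct 15).
Nordhavn is UTC−9:30, so local arrival = 01:27 − 9:30 = 15:57 on Oct 14.
Layover = 01:07 − 15:57 (+1 day) = 9 hours 10 minutes.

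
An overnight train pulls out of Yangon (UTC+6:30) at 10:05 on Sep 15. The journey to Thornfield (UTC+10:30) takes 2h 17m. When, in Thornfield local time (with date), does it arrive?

Convert departure to UTC: 10:05 − 6:30 = 03:35 UTC on Sep 15.
Add 2 hours and 17 minutes travel time → 05:52 UTC.
Thornfield is UTC+10:30, so local arrival = 05:52 + 10:30 = 16:22 on Sep 15.

16:22 on September 15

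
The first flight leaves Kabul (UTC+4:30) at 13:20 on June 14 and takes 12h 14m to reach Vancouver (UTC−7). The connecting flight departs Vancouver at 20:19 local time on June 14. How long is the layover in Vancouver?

Convert departure to UTC: 13:20 − 4:30 = 08:50 UTC on Jun 14.
Add 12 hours and 14 minutes flight time → 21:04 UTC.
Vancouver is UTC−7:00, so local arrival = 21:04 − 7:00 = 14:04 on Jun 14.
Layover = 20:19 − 14:04 = 6 hours 15 minutes.

6 hours 15 minutes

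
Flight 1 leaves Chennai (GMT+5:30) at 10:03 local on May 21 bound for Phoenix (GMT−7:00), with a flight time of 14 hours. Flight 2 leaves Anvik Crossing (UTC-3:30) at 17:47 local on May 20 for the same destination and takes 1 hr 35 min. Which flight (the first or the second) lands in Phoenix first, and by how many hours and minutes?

Flight 1 in UTC: 10:03 − 5:30 = 04:33 on May 21.
+14 hours → arrive 18:33 UTC on May 21.
Flight 2 in UTC: 17:47 + 3:30 = 21:17 on May 20.
+1 hour and 35 minutes → arrive 22:52 UTC on May 20.
Flight 2 lands earlier by 19 hours 41 minutes.

the second, by 19 hours 41 minutes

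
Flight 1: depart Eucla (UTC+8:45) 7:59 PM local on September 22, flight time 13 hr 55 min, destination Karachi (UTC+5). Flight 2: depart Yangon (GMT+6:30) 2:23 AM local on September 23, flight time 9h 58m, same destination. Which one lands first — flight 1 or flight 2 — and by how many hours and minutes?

Flight 1 in UTC: 7:59 PM − 8:45 = 11:14 AM on Sep 22.
+13 hours and 55 minutes → arrive 1:09 AM UTC on Sep 23.
Flight 2 in UTC: 2:23 AM − 6:30 = 7:53 PM on Sep 22.
+9 hours and 58 minutes → arrive 5:51 AM UTC on Sep 23.
Flight 1 lands earlier by 4 hours 42 minutes.

the first, by 4 hours 42 minutes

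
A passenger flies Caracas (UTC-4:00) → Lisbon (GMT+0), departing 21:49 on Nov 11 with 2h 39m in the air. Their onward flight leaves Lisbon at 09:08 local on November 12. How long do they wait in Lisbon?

Convert departure to UTC: 21:49 + 4:00 = 01:49 UTC on Nov 12.
Add 2 hours and 39 minutes flight time → 04:28 UTC.
Lisbon is UTC+0, so local arrival is the same: 04:28 on Nov 12.
Layover = 09:08 − 04:28 = 4 hours 40 minutes.

4 hours 40 minutes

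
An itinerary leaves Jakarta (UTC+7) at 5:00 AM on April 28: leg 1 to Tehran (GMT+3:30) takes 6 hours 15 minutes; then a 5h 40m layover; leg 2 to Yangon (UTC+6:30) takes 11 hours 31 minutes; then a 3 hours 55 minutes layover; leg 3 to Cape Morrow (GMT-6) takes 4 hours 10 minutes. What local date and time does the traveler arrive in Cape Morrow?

Convert departure to UTC: 5:00 AM − 7:00 = 10:00 PM UTC on Apr 27.
Add 6 hours and 15 minutes leg 1 → 4:15 AM UTC (Apr 28).
Add 5 hours and 40 minutes layover in Tehran → 9:55 AM UTC.
Add 11 hours 31 minutes leg 2 → 9:26 PM UTC.
Add 3 hours 55 minutes layover in Yangon → 1:21 AM UTC (Apr 29).
Add 4 hours and 10 minutes leg 3 → 5:31 AM UTC.
Cape Morrow is UTC−6:00, so local arrival = 5:31 AM − 6:00 = 11:31 PM on Apr 28.

11:31 PM on April 28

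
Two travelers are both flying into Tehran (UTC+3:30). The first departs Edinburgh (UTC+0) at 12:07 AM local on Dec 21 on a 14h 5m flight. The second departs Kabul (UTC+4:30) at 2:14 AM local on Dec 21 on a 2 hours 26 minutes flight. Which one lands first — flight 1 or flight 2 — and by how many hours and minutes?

the second, by 14 hours 2 minutes

Flight 1 departs at 12:07 AM UTC (Dec 21).
+14 hours 5 minutes → arrive 2:12 PM UTC on Dec 21.
Flight 2 in UTC: 2:14 AM − 4:30 = 9:44 PM on Dec 20.
+2 hours 26 minutes → arrive 12:10 AM UTC on Dec 21.
Flight 2 lands earlier by 14 hours 2 minutes.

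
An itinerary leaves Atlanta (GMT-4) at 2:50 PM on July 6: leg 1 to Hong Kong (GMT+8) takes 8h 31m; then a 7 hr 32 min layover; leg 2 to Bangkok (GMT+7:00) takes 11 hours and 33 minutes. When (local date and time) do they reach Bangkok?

5:26 AM on Jul 8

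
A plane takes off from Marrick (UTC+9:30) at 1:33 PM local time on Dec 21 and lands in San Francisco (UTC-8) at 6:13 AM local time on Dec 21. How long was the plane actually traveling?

10 hours 10 minutes

Departure in UTC: 1:33 PM − 9:30 = 4:03 AM on Dec 21.
Arrival in UTC: 6:13 AM + 8:00 = 2:13 PM on Dec 21.
Elapsed = 2:13 PM − 4:03 AM = 10 hours 10 minutes.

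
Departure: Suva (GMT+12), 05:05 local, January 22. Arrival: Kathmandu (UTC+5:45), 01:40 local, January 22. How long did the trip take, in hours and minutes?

Departure in UTC: 05:05 − 12:00 = 17:05 on Jan 21.
Arrival in UTC: 01:40 − 5:45 = 19:55 on Jan 21.
Elapsed = 19:55 − 17:05 = 2 hours 50 minutes.

2 hours 50 minutes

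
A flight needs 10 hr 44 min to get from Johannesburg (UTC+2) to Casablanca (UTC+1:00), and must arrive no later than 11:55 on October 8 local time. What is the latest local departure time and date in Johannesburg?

02:11 on October 8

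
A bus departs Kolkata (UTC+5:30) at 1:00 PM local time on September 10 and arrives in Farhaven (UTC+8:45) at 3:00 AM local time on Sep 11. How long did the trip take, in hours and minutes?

10 hours 45 minutes

Departure in UTC: 1:00 PM − 5:30 = 7:30 AM on Sep 10.
Arrival in UTC: 3:00 AM − 8:45 = 6:15 PM on Sep 10.
Elapsed = 6:15 PM − 7:30 AM = 10 hours 45 minutes.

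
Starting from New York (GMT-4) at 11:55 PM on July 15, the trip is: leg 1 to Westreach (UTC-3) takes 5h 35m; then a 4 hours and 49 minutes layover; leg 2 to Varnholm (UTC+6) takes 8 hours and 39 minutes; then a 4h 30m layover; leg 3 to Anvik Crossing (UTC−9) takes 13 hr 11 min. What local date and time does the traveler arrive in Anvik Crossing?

Convert departure to UTC: 11:55 PM + 4:00 = 3:55 AM UTC on Jul 16.
Add 5 hours and 35 minutes leg 1 → 9:30 AM UTC.
Add 4 hours and 49 minutes layover in Westreach → 2:19 PM UTC.
Add 8 hours 39 minutes leg 2 → 10:58 PM UTC.
Add 4 hours and 30 minutes layover in Varnholm → 3:28 AM UTC (Jul 17).
Add 13 hours 11 minutes leg 3 → 4:39 PM UTC.
Anvik Crossing is UTC−9:00, so local arrival = 4:39 PM − 9:00 = 7:39 AM on Jul 17.

7:39 AM on July 17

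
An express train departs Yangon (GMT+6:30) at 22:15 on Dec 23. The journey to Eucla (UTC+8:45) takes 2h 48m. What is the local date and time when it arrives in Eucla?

Convert departure to UTC: 22:15 − 6:30 = 15:45 UTC on Dec 23.
Add 2 hours and 48 minutes travel time → 18:33 UTC.
Eucla is UTC+8:45, so local arrival = 18:33 + 8:45 = 03:18 on Dec 24.

03:18 on Dec 24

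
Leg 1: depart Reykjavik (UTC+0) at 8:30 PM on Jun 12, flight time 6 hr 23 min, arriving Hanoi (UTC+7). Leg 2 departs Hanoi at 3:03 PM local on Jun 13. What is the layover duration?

Reykjavik is at UTC+0, so departure is already 8:30 PM UTC on Jun 12.
Add 6 hours and 23 minutes flight time → 2:53 AM UTC (Jun 13).
Hanoi is UTC+7:00, so local arrival = 2:53 AM + 7:00 = 9:53 AM on Jun 13.
Layover = 3:03 PM − 9:53 AM = 5 hours 10 minutes.

5 hours 10 minutes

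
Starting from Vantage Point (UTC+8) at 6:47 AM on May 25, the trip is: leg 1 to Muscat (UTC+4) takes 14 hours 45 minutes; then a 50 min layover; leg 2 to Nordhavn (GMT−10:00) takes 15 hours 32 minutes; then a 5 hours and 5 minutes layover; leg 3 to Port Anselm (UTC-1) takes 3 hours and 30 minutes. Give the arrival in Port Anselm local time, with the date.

1:29 PM on May 26

Convert departure to UTC: 6:47 AM − 8:00 = 10:47 PM UTC on May 24.
Add 14 hours and 45 minutes leg 1 → 1:32 PM UTC (May 25).
Add 50 minutes layover in Muscat → 2:22 PM UTC.
Add 15 hours and 32 minutes leg 2 → 5:54 AM UTC (May 26).
Add 5 hours and 5 minutes layover in Nordhavn → 10:59 AM UTC.
Add 3 hours and 30 minutes leg 3 → 2:29 PM UTC.
Port Anselm is UTC−1:00, so local arrival = 2:29 PM − 1:00 = 1:29 PM on May 26.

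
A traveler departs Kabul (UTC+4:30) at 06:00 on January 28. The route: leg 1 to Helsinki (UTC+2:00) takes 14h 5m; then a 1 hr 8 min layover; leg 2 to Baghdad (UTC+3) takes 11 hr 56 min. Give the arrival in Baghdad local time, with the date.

Convert departure to UTC: 06:00 − 4:30 = 01:30 UTC on Jan 28.
Add 14 hours and 5 minutes leg 1 → 15:35 UTC.
Add 1 hour 8 minutes layover in Helsinki → 16:43 UTC.
Add 11 hours and 56 minutes leg 2 → 04:39 UTC (Jan 29).
Baghdad is UTC+3:00, so local arrival = 04:39 + 3:00 = 07:39 on Jan 29.

07:39 on January 29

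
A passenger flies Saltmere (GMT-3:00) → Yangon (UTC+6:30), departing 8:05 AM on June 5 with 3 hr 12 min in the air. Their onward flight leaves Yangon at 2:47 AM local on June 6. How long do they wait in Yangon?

Convert departure to UTC: 8:05 AM + 3:00 = 11:05 AM UTC on Jun 5.
Add 3 hours and 12 minutes flight time → 2:17 PM UTC.
Yangon is UTC+6:30, so local arrival = 2:17 PM + 6:30 = 8:47 PM on Jun 5.
Layover = 2:47 AM − 8:47 PM (+1 day) = 6 hours.

6 hours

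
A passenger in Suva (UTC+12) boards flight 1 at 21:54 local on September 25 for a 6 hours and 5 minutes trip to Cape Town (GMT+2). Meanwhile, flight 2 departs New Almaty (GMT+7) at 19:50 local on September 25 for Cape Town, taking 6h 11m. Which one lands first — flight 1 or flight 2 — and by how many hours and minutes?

the first, by 3 hours 2 minutes

Flight 1 in UTC: 21:54 − 12:00 = 09:54 on Sep 25.
+6 hours and 5 minutes → arrive 15:59 UTC on Sep 25.
Flight 2 in UTC: 19:50 − 7:00 = 12:50 on Sep 25.
+6 hours and 11 minutes → arrive 19:01 UTC on Sep 25.
Flight 1 lands earlier by 3 hours 2 minutes.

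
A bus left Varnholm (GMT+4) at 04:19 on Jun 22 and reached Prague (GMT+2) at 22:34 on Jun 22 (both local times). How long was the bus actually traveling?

Departure in UTC: 04:19 − 4:00 = 00:19 on Jun 22.
Arrival in UTC: 22:34 − 2:00 = 20:34 on Jun 22.
Elapsed = 20:34 − 00:19 = 20 hours 15 minutes.

20 hours 15 minutes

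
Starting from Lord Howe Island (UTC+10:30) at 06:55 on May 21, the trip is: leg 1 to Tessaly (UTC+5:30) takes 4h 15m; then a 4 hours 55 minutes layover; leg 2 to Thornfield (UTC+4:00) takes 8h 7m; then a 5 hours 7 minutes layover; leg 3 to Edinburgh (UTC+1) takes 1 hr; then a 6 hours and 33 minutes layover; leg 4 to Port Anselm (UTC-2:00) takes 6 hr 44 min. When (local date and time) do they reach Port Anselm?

Convert departure to UTC: 06:55 − 10:30 = 20:25 UTC on May 20.
Add 4 hours 15 minutes leg 1 → 00:40 UTC (May 21).
Add 4 hours 55 minutes layover in Tessaly → 05:35 UTC.
Add 8 hours 7 minutes leg 2 → 13:42 UTC.
Add 5 hours 7 minutes layover in Thornfield → 18:49 UTC.
Add 1 hour leg 3 → 19:49 UTC.
Add 6 hours 33 minutes layover in Edinburgh → 02:22 UTC (May 22).
Add 6 hours 44 minutes leg 4 → 09:06 UTC.
Port Anselm is UTC−2:00, so local arrival = 09:06 − 2:00 = 07:06 on May 22.

07:06 on May 22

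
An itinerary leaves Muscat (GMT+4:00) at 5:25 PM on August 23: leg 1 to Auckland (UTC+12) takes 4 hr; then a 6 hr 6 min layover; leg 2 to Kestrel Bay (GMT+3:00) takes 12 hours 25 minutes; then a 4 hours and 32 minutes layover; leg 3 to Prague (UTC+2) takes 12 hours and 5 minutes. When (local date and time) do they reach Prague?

6:33 AM on August 25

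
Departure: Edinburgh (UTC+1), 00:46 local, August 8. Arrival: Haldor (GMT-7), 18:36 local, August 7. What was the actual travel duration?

Departure in UTC: 00:46 − 1:00 = 23:46 on Aug 7.
Arrival in UTC: 18:36 + 7:00 = 01:36 on Aug 8.
Elapsed = 01:36 − 23:46 (+1 day) = 1 hour 50 minutes.

1 hour 50 minutes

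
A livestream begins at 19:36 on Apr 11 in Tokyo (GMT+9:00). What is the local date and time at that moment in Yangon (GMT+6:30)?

17:06 on Apr 11

In UTC: 19:36 − 9:00 = 10:36 on Apr 11.
Yangon is UTC+6:30: 10:36 + 6:30 = 17:06 on Apr 11.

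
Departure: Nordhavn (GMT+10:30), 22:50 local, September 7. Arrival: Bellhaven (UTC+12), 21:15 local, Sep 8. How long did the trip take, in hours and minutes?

Bellhaven is 1:30 ahead of Nordhavn.
Clock-face elapsed time (ignoring zones) is 22 hours 25 minutes.
Actual elapsed = 22 hours 25 minutes − 1:30 = 20 hours 55 minutes.

20 hours 55 minutes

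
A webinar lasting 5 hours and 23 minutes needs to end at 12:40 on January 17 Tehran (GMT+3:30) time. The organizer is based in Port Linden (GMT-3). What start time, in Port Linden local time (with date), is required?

Target end time in UTC: 12:40 − 3:30 = 09:10 on Jan 17.
Subtract 5 hours 23 minutes → start 03:47 UTC on Jan 17.
Port Linden is UTC−3:00: 03:47 − 3:00 = 00:47 on Jan 17.

00:47 on January 17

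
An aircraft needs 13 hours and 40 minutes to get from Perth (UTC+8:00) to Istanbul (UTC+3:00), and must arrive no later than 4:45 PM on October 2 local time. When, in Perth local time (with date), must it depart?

8:05 AM on October 2

Target arrival in UTC: 4:45 PM − 3:00 = 1:45 PM on Oct 2.
Subtract 13 hours 40 minutes → departure 12:05 AM UTC on Oct 2.
Perth is UTC+8:00: 12:05 AM + 8:00 = 8:05 AM on Oct 2.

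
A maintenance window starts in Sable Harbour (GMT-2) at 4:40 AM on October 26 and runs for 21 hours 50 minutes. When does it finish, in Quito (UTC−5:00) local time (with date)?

11:30 PM on Oct 26

Convert start to UTC: 4:40 AM + 2:00 = 6:40 AM UTC on Oct 26.
Add 21 hours 50 minutes duration → 4:30 AM UTC (Oct 27).
Quito is UTC−5:00, so local end time = 4:30 AM − 5:00 = 11:30 PM on Oct 26.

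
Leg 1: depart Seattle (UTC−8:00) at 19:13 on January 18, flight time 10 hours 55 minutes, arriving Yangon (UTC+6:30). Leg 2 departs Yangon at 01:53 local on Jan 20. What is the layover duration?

5 hours 15 minutes

Convert departure to UTC: 19:13 + 8:00 = 03:13 UTC on Jan 19.
Add 10 hours and 55 minutes flight time → 14:08 UTC.
Yangon is UTC+6:30, so local arrival = 14:08 + 6:30 = 20:38 on Jan 19.
Layover = 01:53 − 20:38 (+1 day) = 5 hours 15 minutes.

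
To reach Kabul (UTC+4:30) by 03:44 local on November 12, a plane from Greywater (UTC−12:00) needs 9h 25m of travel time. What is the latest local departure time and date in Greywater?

Target arrival in UTC: 03:44 − 4:30 = 23:14 on Nov 11.
Subtract 9 hours 25 minutes → departure 13:49 UTC on Nov 11.
Greywater is UTC−12:00: 13:49 − 12:00 = 01:49 on Nov 11.

01:49 on November 11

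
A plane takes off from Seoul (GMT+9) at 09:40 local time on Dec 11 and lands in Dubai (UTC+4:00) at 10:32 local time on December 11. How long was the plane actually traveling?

Departure in UTC: 09:40 − 9:00 = 00:40 on Dec 11.
Arrival in UTC: 10:32 − 4:00 = 06:32 on Dec 11.
Elapsed = 06:32 − 00:40 = 5 hours 52 minutes.

5 hours 52 minutes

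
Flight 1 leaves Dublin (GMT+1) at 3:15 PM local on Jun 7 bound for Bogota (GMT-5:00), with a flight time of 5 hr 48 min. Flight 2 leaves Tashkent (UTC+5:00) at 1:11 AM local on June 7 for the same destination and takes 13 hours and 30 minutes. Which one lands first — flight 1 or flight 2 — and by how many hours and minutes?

the second, by 10 hours 22 minutes

Flight 1 in UTC: 3:15 PM − 1:00 = 2:15 PM on Jun 7.
+5 hours and 48 minutes → arrive 8:03 PM UTC on Jun 7.
Flight 2 in UTC: 1:11 AM − 5:00 = 8:11 PM on Jun 6.
+13 hours 30 minutes → arrive 9:41 AM UTC on Jun 7.
Flight 2 lands earlier by 10 hours 22 minutes.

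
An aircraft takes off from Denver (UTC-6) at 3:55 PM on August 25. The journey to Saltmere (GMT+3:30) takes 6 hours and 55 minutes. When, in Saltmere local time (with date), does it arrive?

8:20 AM on August 26

Convert departure to UTC: 3:55 PM + 6:00 = 9:55 PM UTC on Aug 25.
Add 6 hours 55 minutes travel time → 4:50 AM UTC (Aug 26).
Saltmere is UTC+3:30, so local arrival = 4:50 AM + 3:30 = 8:20 AM on Aug 26.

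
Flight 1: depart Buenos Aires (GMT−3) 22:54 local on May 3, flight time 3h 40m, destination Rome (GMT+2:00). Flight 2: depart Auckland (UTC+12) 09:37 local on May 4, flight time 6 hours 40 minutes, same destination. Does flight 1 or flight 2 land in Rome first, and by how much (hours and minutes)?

the second, by 1 hour 17 minutes

Flight 1 in UTC: 22:54 + 3:00 = 01:54 on May 4.
+3 hours 40 minutes → arrive 05:34 UTC on May 4.
Flight 2 in UTC: 09:37 − 12:00 = 21:37 on May 3.
+6 hours and 40 minutes → arrive 04:17 UTC on May 4.
Flight 2 lands earlier by 1 hour 17 minutes.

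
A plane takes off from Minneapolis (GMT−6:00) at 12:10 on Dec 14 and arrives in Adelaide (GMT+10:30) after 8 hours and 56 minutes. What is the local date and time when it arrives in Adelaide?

Convert departure to UTC: 12:10 + 6:00 = 18:10 UTC on Dec 14.
Add 8 hours 56 minutes travel time → 03:06 UTC (Dec 15).
Adelaide is UTC+10:30, so local arrival = 03:06 + 10:30 = 13:36 on Dec 15.

13:36 on December 15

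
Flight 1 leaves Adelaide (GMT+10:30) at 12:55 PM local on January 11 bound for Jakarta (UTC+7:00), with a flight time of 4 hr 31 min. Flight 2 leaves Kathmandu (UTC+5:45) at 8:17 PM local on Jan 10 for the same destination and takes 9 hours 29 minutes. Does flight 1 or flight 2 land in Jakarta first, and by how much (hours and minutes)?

Flight 1 in UTC: 12:55 PM − 10:30 = 2:25 AM on Jan 11.
+4 hours and 31 minutes → arrive 6:56 AM UTC on Jan 11.
Flight 2 in UTC: 8:17 PM − 5:45 = 2:32 PM on Jan 10.
+9 hours and 29 minutes → arrive 12:01 AM UTC on Jan 11.
Flight 2 lands earlier by 6 hours 55 minutes.

the second, by 6 hours 55 minutes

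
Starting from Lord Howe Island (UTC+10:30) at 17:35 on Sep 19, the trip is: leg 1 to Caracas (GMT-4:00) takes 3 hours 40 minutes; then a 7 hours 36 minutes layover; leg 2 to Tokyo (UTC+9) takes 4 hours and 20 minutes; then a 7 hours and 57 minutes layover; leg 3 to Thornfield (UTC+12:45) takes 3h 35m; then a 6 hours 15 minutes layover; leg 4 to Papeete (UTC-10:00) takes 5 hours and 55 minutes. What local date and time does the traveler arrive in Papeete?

Convert departure to UTC: 17:35 − 10:30 = 07:05 UTC on Sep 19.
Add 3 hours and 40 minutes leg 1 → 10:45 UTC.
Add 7 hours 36 minutes layover in Caracas → 18:21 UTC.
Add 4 hours 20 minutes leg 2 → 22:41 UTC.
Add 7 hours 57 minutes layover in Tokyo → 06:38 UTC (Sep 20).
Add 3 hours and 35 minutes leg 3 → 10:13 UTC.
Add 6 hours 15 minutes layover in Thornfield → 16:28 UTC.
Add 5 hours and 55 minutes leg 4 → 22:23 UTC.
Papeete is UTC−10:00, so local arrival = 22:23 − 10:00 = 12:23 on Sep 20.

12:23 on September 20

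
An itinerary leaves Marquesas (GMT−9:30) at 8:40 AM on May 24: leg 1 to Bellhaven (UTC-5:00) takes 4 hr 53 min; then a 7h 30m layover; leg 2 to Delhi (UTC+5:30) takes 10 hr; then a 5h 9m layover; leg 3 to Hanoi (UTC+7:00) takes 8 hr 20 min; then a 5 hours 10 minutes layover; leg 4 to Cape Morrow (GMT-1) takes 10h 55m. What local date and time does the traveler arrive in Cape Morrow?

9:07 PM on May 26

Convert departure to UTC: 8:40 AM + 9:30 = 6:10 PM UTC on May 24.
Add 4 hours and 53 minutes leg 1 → 11:03 PM UTC.
Add 7 hours and 30 minutes layover in Bellhaven → 6:33 AM UTC (May 25).
Add 10 hours leg 2 → 4:33 PM UTC.
Add 5 hours 9 minutes layover in Delhi → 9:42 PM UTC.
Add 8 hours and 20 minutes leg 3 → 6:02 AM UTC (May 26).
Add 5 hours 10 minutes layover in Hanoi → 11:12 AM UTC.
Add 10 hours and 55 minutes leg 4 → 10:07 PM UTC.
Cape Morrow is UTC−1:00, so local arrival = 10:07 PM − 1:00 = 9:07 PM on May 26.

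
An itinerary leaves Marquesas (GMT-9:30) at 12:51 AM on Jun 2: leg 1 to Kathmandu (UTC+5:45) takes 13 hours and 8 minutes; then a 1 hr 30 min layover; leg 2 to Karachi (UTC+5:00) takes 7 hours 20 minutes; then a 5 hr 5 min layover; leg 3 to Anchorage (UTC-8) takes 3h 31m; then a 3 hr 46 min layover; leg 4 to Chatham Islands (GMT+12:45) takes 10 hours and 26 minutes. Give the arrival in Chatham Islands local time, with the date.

Convert departure to UTC: 12:51 AM + 9:30 = 10:21 AM UTC on Jun 2.
Add 13 hours 8 minutes leg 1 → 11:29 PM UTC.
Add 1 hour and 30 minutes layover in Kathmandu → 12:59 AM UTC (Jun 3).
Add 7 hours 20 minutes leg 2 → 8:19 AM UTC.
Add 5 hours and 5 minutes layover in Karachi → 1:24 PM UTC.
Add 3 hours 31 minutes leg 3 → 4:55 PM UTC.
Add 3 hours 46 minutes layover in Anchorage → 8:41 PM UTC.
Add 10 hours 26 minutes leg 4 → 7:07 AM UTC (Jun 4).
Chatham Islands is UTC+12:45, so local arrival = 7:07 AM + 12:45 = 7:52 PM on Jun 4.

7:52 PM on June 4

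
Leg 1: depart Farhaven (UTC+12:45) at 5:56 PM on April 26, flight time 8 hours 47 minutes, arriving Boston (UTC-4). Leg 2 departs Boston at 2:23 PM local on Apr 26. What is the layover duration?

Convert departure to UTC: 5:56 PM − 12:45 = 5:11 AM UTC on Apr 26.
Add 8 hours and 47 minutes flight time → 1:58 PM UTC.
Boston is UTC−4:00, so local arrival = 1:58 PM − 4:00 = 9:58 AM on Apr 26.
Layover = 2:23 PM − 9:58 AM = 4 hours 25 minutes.

4 hours 25 minutes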